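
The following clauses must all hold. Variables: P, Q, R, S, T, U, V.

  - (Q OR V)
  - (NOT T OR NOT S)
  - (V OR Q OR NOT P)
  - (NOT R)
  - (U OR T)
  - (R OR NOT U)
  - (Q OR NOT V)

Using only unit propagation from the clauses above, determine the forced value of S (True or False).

False

(NOT R) stands alone — R = False.
From (R OR NOT U) and R = False: U = False.
(T OR U) with U = False leaves only T, so T = True.
From (NOT S OR NOT T) and T = True: S = False.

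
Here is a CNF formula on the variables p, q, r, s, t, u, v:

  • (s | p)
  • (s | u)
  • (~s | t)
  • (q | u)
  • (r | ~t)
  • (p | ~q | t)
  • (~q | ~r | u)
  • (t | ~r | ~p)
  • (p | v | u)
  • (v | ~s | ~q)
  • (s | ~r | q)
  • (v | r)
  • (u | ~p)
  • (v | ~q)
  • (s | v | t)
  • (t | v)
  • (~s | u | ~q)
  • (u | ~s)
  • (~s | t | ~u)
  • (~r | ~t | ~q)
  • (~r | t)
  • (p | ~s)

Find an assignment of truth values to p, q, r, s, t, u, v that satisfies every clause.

p=T, q=F, r=T, s=T, t=T, u=T, v=T

v occurs only positively in the remaining clauses — set v = True.
Set p = True and propagate.
  then u is forced to True.
Set q = False and propagate.
Try r = True.
  then t is forced to True.
  then s is forced to True.
Every clause has at least one true literal under this assignment.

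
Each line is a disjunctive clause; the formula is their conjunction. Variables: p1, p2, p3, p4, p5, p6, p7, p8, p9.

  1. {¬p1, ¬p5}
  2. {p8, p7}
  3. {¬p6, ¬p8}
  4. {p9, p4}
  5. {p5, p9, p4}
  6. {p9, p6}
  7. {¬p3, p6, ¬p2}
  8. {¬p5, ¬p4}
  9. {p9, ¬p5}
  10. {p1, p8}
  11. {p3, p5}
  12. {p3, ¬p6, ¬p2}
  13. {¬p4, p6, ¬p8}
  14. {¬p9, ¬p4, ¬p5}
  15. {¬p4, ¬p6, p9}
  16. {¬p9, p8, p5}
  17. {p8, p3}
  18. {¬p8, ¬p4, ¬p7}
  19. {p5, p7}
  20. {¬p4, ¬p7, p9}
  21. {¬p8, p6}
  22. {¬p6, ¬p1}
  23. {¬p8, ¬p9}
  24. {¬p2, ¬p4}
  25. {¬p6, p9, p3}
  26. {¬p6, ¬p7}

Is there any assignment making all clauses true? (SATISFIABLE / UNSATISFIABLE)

p6 = True:
  propagation gives p8=False, p7=True; an empty clause results — contradiction.
p6 = False:
  propagation gives p9=True, p8=False, p7=True, p1=True; an empty clause results — contradiction.
Every branch closes, so no satisfying assignment exists.

UNSATISFIABLE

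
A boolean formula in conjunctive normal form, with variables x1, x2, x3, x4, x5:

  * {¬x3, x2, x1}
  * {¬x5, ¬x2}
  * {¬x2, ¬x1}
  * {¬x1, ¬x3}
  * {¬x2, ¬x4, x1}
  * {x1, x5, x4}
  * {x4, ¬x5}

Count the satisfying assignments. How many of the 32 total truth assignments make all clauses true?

5

The models are:
  x1=0 x2=0 x3=0 x4=1 x5=0
  x1=0 x2=0 x3=0 x4=1 x5=1
  x1=1 x2=0 x3=0 x4=0 x5=0
  x1=1 x2=0 x3=0 x4=1 x5=0
  x1=1 x2=0 x3=0 x4=1 x5=1
That's 5 in total.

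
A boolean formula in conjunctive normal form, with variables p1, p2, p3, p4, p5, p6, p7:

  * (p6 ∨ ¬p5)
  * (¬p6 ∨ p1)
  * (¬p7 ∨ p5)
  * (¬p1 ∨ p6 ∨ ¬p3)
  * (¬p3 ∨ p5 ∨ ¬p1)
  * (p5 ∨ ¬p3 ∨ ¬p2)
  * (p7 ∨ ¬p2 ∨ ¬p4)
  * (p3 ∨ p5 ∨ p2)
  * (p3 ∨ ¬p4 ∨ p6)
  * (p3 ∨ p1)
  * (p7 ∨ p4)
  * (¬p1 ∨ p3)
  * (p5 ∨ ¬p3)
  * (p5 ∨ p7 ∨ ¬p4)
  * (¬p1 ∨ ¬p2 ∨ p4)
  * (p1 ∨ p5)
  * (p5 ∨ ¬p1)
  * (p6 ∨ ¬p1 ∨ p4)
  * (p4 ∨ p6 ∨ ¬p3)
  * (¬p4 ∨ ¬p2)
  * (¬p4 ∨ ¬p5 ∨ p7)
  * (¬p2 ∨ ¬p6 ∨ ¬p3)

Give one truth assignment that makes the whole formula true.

p1 = T, p2 = F, p3 = T, p4 = F, p5 = T, p6 = T, p7 = T

Check each clause:
  1. (¬p5 ∨ p6) — p6 is true.
  2. (p1 ∨ ¬p6) — p1 is true.
  3. (p5 ∨ ¬p7) — p5 is true.
  4. (¬p3 ∨ p6 ∨ ¬p1) — p6 is true.
  5. (p5 ∨ ¬p1 ∨ ¬p3) — p5 is true.
  6. (p5 ∨ ¬p3 ∨ ¬p2) — p5 is true.
  7. (p7 ∨ ¬p2 ∨ ¬p4) — ¬p4 is true.
  8. (p2 ∨ p5 ∨ p3) — p3 is true.
  9. (p6 ∨ p3 ∨ ¬p4) — p3 is true.
  10. (p1 ∨ p3) — p1 is true.
  11. (p4 ∨ p7) — p7 is true.
  12. (¬p1 ∨ p3) — p3 is true.
  13. (p5 ∨ ¬p3) — p5 is true.
  14. (¬p4 ∨ p7 ∨ p5) — ¬p4 is true.
  15. (p4 ∨ ¬p2 ∨ ¬p1) — ¬p2 is true.
  16. (p5 ∨ p1) — p1 is true.
  17. (¬p1 ∨ p5) — p5 is true.
  18. (p6 ∨ p4 ∨ ¬p1) — p6 is true.
  19. (¬p3 ∨ p6 ∨ p4) — p6 is true.
  20. (¬p4 ∨ ¬p2) — ¬p4 is true.
  21. (¬p5 ∨ ¬p4 ∨ p7) — ¬p4 is true.
  22. (¬p3 ∨ ¬p2 ∨ ¬p6) — ¬p2 is true.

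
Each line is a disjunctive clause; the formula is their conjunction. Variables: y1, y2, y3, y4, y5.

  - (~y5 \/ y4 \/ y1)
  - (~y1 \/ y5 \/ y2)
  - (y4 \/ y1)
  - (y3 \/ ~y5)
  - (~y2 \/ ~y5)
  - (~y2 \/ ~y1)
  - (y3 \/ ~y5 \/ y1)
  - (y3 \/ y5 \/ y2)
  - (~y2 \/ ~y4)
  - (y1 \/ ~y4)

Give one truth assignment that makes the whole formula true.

y1 = T  y2 = F  y3 = T  y4 = F  y5 = T

Pure literal: y3 appears only positively; assign y3 = True.
Set y1 = True and propagate.
  then y2 is forced to False.
  then y5 is forced to True.
y4 is now unconstrained; take y4 = False.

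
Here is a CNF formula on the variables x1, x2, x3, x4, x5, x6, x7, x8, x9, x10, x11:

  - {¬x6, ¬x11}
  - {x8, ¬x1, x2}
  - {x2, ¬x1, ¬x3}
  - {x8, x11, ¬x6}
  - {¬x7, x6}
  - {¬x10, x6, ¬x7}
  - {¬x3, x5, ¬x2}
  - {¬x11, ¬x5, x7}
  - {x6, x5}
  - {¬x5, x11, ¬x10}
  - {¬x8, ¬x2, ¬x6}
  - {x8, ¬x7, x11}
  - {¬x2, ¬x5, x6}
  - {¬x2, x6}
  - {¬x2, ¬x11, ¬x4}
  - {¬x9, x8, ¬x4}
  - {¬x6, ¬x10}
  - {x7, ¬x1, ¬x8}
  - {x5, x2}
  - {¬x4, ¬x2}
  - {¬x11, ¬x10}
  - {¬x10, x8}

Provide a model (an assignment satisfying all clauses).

x1=False  x2=False  x3=True  x4=True  x5=True  x6=False  x7=False  x8=True  x9=False  x10=False  x11=False

Check each clause:
  1. {¬x11, ¬x6} — ¬x6 is true.
  2. {¬x1, x2, x8} — x8 is true.
  3. {¬x3, ¬x1, x2} — ¬x1 is true.
  4. {x11, ¬x6, x8} — x8 is true.
  5. {¬x7, x6} — ¬x7 is true.
  6. {¬x7, x6, ¬x10} — ¬x7 is true.
  7. {x5, ¬x3, ¬x2} — x5 is true.
  8. {x7, ¬x5, ¬x11} — ¬x11 is true.
  9. {x6, x5} — x5 is true.
  10. {x11, ¬x10, ¬x5} — ¬x10 is true.
  11. {¬x8, ¬x6, ¬x2} — ¬x6 is true.
  12. {¬x7, x8, x11} — x8 is true.
  13. {x6, ¬x2, ¬x5} — ¬x2 is true.
  14. {x6, ¬x2} — ¬x2 is true.
  15. {¬x2, ¬x11, ¬x4} — ¬x11 is true.
  16. {x8, ¬x4, ¬x9} — x8 is true.
  17. {¬x10, ¬x6} — ¬x6 is true.
  18. {¬x1, x7, ¬x8} — ¬x1 is true.
  19. {x5, x2} — x5 is true.
  20. {¬x4, ¬x2} — ¬x2 is true.
  21. {¬x10, ¬x11} — ¬x11 is true.
  22. {¬x10, x8} — x8 is true.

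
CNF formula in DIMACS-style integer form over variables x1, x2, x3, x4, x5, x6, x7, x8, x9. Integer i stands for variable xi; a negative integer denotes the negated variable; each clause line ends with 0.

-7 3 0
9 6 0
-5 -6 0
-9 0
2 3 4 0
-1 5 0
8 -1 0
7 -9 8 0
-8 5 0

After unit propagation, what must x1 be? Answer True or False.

False

Unit clause (NOT x9) sets x9 = False.
(x9 OR x6) with x9 = False leaves only x6, so x6 = True.
(NOT x6 OR NOT x5) with x6 = True leaves only NOT x5, so x5 = False.
(NOT x1 OR x5) with x5 = False leaves only NOT x1, so x1 = False.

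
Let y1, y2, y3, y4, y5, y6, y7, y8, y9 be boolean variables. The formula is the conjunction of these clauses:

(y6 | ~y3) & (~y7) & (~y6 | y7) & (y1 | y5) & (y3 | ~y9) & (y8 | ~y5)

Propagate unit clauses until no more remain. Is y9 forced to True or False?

Unit clause (~y7) sets y7 = False.
From (y7 | ~y6) and y7 = False: y6 = False.
(y6 | ~y3): since y6 = False, the clause reduces to (~y3). y3 = False.
From (y3 | ~y9) and y3 = False: y9 = False.

False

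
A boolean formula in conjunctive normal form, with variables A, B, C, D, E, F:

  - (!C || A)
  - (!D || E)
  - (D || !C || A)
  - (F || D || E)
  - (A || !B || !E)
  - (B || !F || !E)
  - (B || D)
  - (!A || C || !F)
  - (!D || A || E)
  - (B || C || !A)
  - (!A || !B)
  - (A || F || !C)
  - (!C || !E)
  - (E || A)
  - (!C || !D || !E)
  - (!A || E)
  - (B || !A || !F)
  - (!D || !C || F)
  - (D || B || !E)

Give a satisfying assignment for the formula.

A = F, B = F, C = F, D = T, E = T, F = F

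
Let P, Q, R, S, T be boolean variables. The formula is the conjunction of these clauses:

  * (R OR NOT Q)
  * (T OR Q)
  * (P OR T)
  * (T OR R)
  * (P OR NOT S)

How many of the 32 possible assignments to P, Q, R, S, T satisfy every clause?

Split on T, then P.
  T=1, P=1: S free; 3 ways for (Q,R) × 2^1 = 6.
  T=1, P=0: remaining (Q,R,S) ∈ {(0,0,0); (0,1,0); (1,1,0)} — 3.
  T=0, P=1: remaining (Q,R,S) ∈ {(1,1,0); (1,1,1)} — 2.
  T=0, P=0: a clause becomes empty — 0.
Total: 6 + 3 + 2 + 0 = 11.

11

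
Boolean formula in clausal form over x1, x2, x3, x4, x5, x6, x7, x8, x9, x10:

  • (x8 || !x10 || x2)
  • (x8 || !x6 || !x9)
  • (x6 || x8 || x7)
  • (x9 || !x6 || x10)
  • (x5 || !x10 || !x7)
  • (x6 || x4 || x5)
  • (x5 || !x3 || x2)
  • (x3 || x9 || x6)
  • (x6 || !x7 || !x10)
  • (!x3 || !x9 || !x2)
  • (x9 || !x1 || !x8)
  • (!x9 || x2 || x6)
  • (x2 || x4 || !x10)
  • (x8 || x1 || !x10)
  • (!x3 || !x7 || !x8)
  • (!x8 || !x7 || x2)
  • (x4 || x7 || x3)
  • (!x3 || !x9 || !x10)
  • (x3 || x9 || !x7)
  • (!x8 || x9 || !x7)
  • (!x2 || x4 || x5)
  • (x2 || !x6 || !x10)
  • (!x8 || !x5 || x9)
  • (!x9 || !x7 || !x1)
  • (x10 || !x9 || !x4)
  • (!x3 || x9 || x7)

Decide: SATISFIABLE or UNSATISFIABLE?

Branch on x1: take x1 = True.
For the remaining variables, x2 = True, x3 = False, x4 = True, x5 = False, x6 = True, x7 = False, x8 = False, x9 = False, x10 = True works.
So x1=True, x2=True, x3=False, x4=True, x5=False, x6=True, x7=False, x8=False, x9=False, x10=True is a satisfying assignment.

SATISFIABLE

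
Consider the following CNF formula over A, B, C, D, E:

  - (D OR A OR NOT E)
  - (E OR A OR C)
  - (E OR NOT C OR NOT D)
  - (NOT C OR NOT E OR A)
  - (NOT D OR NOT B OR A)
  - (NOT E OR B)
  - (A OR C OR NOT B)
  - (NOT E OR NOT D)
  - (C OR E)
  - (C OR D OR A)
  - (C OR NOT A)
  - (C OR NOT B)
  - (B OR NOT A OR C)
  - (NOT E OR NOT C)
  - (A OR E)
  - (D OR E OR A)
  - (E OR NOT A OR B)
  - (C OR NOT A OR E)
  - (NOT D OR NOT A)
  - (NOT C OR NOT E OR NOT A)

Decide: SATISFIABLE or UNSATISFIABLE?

Set A = True and propagate.
  then C is forced to True.
  then E is forced to False.
  then D is forced to False.
  then B is forced to True.
Every clause has at least one true literal under this assignment.
So A = True  B = True  C = True  D = False  E = False is a satisfying assignment.

SATISFIABLE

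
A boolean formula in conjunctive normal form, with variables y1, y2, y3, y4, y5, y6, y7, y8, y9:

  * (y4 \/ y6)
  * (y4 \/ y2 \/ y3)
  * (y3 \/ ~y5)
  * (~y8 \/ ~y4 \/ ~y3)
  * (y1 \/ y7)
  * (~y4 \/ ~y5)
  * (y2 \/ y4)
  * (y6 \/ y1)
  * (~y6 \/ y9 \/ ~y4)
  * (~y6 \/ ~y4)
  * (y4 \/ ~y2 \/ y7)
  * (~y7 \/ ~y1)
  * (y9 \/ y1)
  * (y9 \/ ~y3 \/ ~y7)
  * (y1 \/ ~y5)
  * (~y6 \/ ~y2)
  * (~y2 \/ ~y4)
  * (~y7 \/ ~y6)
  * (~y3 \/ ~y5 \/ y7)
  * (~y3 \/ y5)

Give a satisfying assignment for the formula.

y1=T, y2=F, y3=F, y4=T, y5=F, y6=F, y7=F, y8=T, y9=T

Check each clause:
  1. (y4 \/ y6) — y4 is true.
  2. (y3 \/ y2 \/ y4) — y4 is true.
  3. (y3 \/ ~y5) — ~y5 is true.
  4. (~y3 \/ ~y4 \/ ~y8) — ~y3 is true.
  5. (y7 \/ y1) — y1 is true.
  6. (~y4 \/ ~y5) — ~y5 is true.
  7. (y2 \/ y4) — y4 is true.
  8. (y6 \/ y1) — y1 is true.
  9. (y9 \/ ~y6 \/ ~y4) — y9 is true.
  10. (~y6 \/ ~y4) — ~y6 is true.
  11. (~y2 \/ y4 \/ y7) — y4 is true.
  12. (~y7 \/ ~y1) — ~y7 is true.
  13. (y9 \/ y1) — y1 is true.
  14. (~y3 \/ ~y7 \/ y9) — y9 is true.
  15. (y1 \/ ~y5) — y1 is true.
  16. (~y6 \/ ~y2) — ~y6 is true.
  17. (~y2 \/ ~y4) — ~y2 is true.
  18. (~y6 \/ ~y7) — ~y7 is true.
  19. (y7 \/ ~y5 \/ ~y3) — ~y5 is true.
  20. (y5 \/ ~y3) — ~y3 is true.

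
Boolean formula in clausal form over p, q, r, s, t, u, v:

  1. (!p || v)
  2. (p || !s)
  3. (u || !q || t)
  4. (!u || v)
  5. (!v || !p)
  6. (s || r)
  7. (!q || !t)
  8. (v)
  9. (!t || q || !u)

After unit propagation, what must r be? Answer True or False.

Unit clause (v) sets v = True.
From (!v || !p) and v = True: p = False.
From (!s || p) and p = False: s = False.
From (r || s) and s = False: r = True.

True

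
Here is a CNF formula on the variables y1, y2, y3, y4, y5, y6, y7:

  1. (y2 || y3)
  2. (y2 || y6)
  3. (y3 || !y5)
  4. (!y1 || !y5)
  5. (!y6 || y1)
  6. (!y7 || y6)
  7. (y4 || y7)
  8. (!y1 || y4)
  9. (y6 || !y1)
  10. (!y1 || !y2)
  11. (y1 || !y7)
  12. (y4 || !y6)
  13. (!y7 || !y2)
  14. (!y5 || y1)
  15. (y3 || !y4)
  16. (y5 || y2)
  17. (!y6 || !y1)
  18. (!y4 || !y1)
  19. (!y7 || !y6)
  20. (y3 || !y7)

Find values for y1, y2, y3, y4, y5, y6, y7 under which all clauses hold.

y1=False  y2=True  y3=True  y4=True  y5=False  y6=False  y7=False

y3 occurs only positively in the remaining clauses — set y3 = True.
Branch on y1: take y1 = False.
  then y6 is forced to False.
  then y2 is forced to True.
  then y7 is forced to False.
  then y4 is forced to True.
  then y5 is forced to False.
Every clause has at least one true literal under this assignment.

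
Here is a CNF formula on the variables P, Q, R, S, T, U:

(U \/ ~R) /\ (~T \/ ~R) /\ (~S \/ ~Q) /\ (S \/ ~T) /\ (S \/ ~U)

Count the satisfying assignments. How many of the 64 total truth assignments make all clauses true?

14

Split on S, then R.
  S=T, R=T: remaining (P,Q,T,U) ∈ {(F,F,F,T); (T,F,F,T)} — 2.
  S=T, R=F: forces Q=F; P, T, U free → 2^3 = 8.
  S=F, R=T: a clause becomes empty — 0.
  S=F, R=F: remaining (P,Q,T,U) ∈ {(F,F,F,F); (F,T,F,F); (T,F,F,F); (T,T,F,F)} — 4.
Total: 2 + 8 + 0 + 4 = 14.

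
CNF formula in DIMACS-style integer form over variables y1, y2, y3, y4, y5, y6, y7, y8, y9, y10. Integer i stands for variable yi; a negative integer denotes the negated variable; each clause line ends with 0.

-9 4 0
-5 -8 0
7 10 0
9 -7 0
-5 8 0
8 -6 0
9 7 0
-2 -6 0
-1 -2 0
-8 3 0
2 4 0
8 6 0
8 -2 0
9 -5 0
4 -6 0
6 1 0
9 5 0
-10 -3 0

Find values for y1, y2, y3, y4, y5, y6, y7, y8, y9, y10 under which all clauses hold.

y1 = 1  y2 = 0  y3 = 1  y4 = 1  y5 = 0  y6 = 1  y7 = 1  y8 = 1  y9 = 1  y10 = 0

Check each clause:
  1. (~y9 \/ y4) — y4 is true.
  2. (~y8 \/ ~y5) — ~y5 is true.
  3. (y7 \/ y10) — y7 is true.
  4. (y9 \/ ~y7) — y9 is true.
  5. (~y5 \/ y8) — y8 is true.
  6. (~y6 \/ y8) — y8 is true.
  7. (y7 \/ y9) — y9 is true.
  8. (~y6 \/ ~y2) — ~y2 is true.
  9. (~y1 \/ ~y2) — ~y2 is true.
  10. (y3 \/ ~y8) — y3 is true.
  11. (y4 \/ y2) — y4 is true.
  12. (y6 \/ y8) — y8 is true.
  13. (~y2 \/ y8) — y8 is true.
  14. (y9 \/ ~y5) — y9 is true.
  15. (y4 \/ ~y6) — y4 is true.
  16. (y1 \/ y6) — y1 is true.
  17. (y5 \/ y9) — y9 is true.
  18. (~y10 \/ ~y3) — ~y10 is true.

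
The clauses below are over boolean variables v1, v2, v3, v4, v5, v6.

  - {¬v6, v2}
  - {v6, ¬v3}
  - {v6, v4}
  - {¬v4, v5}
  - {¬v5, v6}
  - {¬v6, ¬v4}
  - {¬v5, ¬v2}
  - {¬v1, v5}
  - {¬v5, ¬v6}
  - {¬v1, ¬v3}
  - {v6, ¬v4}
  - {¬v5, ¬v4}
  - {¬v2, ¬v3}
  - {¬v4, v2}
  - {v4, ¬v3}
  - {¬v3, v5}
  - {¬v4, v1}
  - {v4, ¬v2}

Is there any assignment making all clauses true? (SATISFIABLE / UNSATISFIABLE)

UNSATISFIABLE

v4 = True:
  propagation gives v5=True; an empty clause results — contradiction.
v4 = False:
  propagation gives v6=True, v2=True; an empty clause results — contradiction.
Every branch closes, so no satisfying assignment exists.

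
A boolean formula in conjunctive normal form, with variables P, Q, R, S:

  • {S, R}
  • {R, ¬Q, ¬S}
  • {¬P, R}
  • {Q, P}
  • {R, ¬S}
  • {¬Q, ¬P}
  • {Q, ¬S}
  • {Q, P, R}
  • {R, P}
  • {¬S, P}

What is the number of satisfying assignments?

2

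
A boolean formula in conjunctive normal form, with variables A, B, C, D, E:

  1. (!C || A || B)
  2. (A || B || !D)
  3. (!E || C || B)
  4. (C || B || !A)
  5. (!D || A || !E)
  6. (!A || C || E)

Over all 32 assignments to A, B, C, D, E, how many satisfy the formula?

17

Case analysis on A and B:
  A=1, B=1: D free; 3 ways for (C,E) × 2^1 = 6.
  A=1, B=0: remaining (C,D,E) ∈ {(1,0,0); (1,0,1); (1,1,0); (1,1,1)} — 4.
  A=0, B=1: C free; 3 ways for (D,E) × 2^1 = 6.
  A=0, B=0: remaining (C,D,E) ∈ {(0,0,0)} — 1.
Total: 6 + 4 + 6 + 1 = 17.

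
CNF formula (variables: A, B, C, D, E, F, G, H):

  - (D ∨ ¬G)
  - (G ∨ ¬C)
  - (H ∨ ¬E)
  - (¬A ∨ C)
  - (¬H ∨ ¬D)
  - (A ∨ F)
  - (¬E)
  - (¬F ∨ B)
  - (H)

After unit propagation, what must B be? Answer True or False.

True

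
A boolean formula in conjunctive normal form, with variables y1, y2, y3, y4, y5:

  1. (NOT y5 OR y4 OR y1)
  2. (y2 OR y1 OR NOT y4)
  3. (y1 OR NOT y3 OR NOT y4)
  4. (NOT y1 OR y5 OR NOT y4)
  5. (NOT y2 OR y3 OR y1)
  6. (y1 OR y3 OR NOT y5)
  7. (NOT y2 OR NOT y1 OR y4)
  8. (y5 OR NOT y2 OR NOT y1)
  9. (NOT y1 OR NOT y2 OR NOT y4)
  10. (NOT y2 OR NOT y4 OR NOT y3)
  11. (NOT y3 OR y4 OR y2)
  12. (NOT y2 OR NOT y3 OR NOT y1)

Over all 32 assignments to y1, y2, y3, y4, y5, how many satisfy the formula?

6

The models are:
  y1=0 y2=0 y3=0 y4=0 y5=0
  y1=0 y2=1 y3=1 y4=0 y5=0
  y1=1 y2=0 y3=0 y4=0 y5=0
  y1=1 y2=0 y3=0 y4=0 y5=1
  y1=1 y2=0 y3=0 y4=1 y5=1
  y1=1 y2=0 y3=1 y4=1 y5=1
Count: 6.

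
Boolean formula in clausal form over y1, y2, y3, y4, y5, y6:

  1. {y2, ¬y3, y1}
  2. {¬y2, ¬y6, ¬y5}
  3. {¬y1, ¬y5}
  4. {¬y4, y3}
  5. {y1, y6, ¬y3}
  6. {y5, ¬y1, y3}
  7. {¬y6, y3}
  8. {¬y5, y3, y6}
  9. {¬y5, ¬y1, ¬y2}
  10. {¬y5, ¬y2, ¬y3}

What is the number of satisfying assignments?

Case analysis on y3 and y5:
  y3=1, y5=1: a clause becomes empty — 0.
  y3=1, y5=0: y4 free; 5 ways for (y1,y2,y6) × 2^1 = 10.
  y3=0, y5=1: a clause becomes empty — 0.
  y3=0, y5=0: remaining (y1,y2,y4,y6) ∈ {(0,0,0,0); (0,1,0,0)} — 2.
Total: 0 + 10 + 0 + 2 = 12.

12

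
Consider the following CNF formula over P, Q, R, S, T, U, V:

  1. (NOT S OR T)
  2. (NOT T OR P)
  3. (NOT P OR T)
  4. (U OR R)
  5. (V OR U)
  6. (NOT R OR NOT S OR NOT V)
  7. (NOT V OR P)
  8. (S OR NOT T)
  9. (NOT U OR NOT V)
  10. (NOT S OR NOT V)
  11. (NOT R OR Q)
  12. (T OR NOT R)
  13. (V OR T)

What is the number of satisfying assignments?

3

The models are:
  P=1 Q=0 R=0 S=1 T=1 U=1 V=0
  P=1 Q=1 R=0 S=1 T=1 U=1 V=0
  P=1 Q=1 R=1 S=1 T=1 U=1 V=0
That's 3 in total.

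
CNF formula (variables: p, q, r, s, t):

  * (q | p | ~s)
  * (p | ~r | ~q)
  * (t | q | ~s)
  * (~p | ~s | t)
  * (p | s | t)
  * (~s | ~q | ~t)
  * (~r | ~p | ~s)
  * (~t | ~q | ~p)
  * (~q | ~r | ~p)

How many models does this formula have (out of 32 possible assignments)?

Case analysis on p and q:
  p=T, q=T: remaining (r,s,t) ∈ {(F,F,F)} — 1.
  p=T, q=F: 5 of the 8 assignments to (r,s,t) work.
  p=F, q=T: remaining (r,s,t) ∈ {(F,F,T); (F,T,F)} — 2.
  p=F, q=F: remaining (r,s,t) ∈ {(F,F,T); (T,F,T)} — 2.
Total: 1 + 5 + 2 + 2 = 10.

10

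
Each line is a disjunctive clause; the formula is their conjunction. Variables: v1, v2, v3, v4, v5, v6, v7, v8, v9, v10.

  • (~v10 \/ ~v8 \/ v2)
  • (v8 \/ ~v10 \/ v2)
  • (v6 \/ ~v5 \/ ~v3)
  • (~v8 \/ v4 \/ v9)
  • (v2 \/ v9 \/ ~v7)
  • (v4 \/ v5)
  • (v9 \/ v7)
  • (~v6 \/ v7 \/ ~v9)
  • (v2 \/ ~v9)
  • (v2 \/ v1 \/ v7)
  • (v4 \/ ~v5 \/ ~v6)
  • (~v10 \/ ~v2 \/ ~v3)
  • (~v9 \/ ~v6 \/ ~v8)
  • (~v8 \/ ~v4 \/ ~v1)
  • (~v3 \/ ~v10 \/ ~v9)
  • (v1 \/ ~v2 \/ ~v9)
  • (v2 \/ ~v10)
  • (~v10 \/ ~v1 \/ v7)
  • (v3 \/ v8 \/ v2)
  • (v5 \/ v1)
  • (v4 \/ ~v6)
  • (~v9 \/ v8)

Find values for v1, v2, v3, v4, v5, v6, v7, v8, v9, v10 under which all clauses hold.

v1=True  v2=True  v3=False  v4=True  v5=True  v6=False  v7=True  v8=False  v9=False  v10=False

Pure literal: v10 appears only negated; assign v10 = False.
Branch on v1: take v1 = True.
For the remaining variables, v2 = True, v3 = False, v4 = True, v5 = True, v6 = False, v7 = True, v8 = False, v9 = False works.
Every clause has at least one true literal under this assignment.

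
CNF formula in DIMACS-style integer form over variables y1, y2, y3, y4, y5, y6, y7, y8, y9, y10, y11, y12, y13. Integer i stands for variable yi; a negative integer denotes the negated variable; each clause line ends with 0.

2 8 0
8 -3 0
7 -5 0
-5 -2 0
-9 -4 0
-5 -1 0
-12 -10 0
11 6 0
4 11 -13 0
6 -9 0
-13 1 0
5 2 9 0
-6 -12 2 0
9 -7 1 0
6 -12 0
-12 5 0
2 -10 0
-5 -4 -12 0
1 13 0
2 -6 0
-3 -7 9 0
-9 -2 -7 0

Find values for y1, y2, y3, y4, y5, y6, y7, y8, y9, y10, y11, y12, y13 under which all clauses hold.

y1=T, y2=T, y3=T, y4=F, y5=F, y6=T, y7=F, y8=T, y9=F, y10=F, y11=T, y12=F, y13=T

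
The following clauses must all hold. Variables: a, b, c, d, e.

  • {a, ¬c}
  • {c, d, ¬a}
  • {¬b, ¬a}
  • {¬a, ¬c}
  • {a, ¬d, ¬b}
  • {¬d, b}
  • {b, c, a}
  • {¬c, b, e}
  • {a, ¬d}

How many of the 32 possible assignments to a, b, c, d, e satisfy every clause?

2

Satisfying assignments:
  a=0 b=1 c=0 d=0 e=0
  a=0 b=1 c=0 d=0 e=1
That's 2 in total.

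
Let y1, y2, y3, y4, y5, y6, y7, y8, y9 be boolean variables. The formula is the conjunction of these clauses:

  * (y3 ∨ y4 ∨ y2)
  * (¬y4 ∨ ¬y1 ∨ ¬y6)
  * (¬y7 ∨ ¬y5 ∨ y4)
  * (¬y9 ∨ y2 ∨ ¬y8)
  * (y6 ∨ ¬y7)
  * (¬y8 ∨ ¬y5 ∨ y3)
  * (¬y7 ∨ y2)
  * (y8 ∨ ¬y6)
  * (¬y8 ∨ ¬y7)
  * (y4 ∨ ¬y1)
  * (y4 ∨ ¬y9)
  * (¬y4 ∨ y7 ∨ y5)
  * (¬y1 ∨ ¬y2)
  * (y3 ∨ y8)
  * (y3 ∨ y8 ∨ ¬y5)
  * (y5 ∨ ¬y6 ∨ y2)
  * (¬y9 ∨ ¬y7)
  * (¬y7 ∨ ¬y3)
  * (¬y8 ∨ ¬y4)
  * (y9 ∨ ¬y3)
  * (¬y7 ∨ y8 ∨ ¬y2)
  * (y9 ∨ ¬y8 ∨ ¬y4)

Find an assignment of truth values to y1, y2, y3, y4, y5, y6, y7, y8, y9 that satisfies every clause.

y1 occurs only negated in the remaining clauses — set y1 = False.
Try y2 = True.
Set y3 = True and propagate.
  then y7 is forced to False.
  then y9 is forced to True.
  then y4 is forced to True.
  then y5 is forced to True.
  then y8 is forced to False.
  then y6 is forced to False.
Check each clause:
  1. (y3 ∨ y2 ∨ y4) — y2 is true.
  2. (¬y6 ∨ ¬y1 ∨ ¬y4) — ¬y6 is true.
  3. (¬y7 ∨ y4 ∨ ¬y5) — ¬y7 is true.
  4. (¬y9 ∨ ¬y8 ∨ y2) — ¬y8 is true.
  5. (¬y7 ∨ y6) — ¬y7 is true.
  6. (¬y8 ∨ ¬y5 ∨ y3) — ¬y8 is true.
  7. (y2 ∨ ¬y7) — ¬y7 is true.
  8. (¬y6 ∨ y8) — ¬y6 is true.
  9. (¬y8 ∨ ¬y7) — ¬y8 is true.
  10. (¬y1 ∨ y4) — y4 is true.
  11. (¬y9 ∨ y4) — y4 is true.
  12. (y5 ∨ y7 ∨ ¬y4) — y5 is true.
  13. (¬y2 ∨ ¬y1) — ¬y1 is true.
  14. (y3 ∨ y8) — y3 is true.
  15. (¬y5 ∨ y8 ∨ y3) — y3 is true.
  16. (y5 ∨ y2 ∨ ¬y6) — y2 is true.
  17. (¬y7 ∨ ¬y9) — ¬y7 is true.
  18. (¬y7 ∨ ¬y3) — ¬y7 is true.
  19. (¬y4 ∨ ¬y8) — ¬y8 is true.
  20. (¬y3 ∨ y9) — y9 is true.
  21. (¬y2 ∨ y8 ∨ ¬y7) — ¬y7 is true.
  22. (y9 ∨ ¬y4 ∨ ¬y8) — ¬y8 is true.

y1=F, y2=T, y3=T, y4=T, y5=T, y6=F, y7=F, y8=F, y9=T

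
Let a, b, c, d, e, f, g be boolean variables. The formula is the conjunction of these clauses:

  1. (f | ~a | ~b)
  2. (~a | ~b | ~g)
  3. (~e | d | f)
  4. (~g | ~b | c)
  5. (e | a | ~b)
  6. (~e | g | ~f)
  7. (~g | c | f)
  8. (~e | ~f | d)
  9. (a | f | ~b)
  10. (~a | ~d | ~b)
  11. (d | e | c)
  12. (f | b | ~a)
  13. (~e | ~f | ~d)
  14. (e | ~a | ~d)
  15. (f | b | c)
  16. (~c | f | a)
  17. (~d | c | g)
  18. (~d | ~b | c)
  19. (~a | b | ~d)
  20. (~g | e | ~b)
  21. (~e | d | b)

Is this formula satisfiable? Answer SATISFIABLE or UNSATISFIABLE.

SATISFIABLE

Try a = False.
The remaining clauses are satisfied by b = False, c = True, d = False, e = False, f = True, g = True.
So a = 0, b = 0, c = 1, d = 0, e = 0, f = 1, g = 1 is a satisfying assignment.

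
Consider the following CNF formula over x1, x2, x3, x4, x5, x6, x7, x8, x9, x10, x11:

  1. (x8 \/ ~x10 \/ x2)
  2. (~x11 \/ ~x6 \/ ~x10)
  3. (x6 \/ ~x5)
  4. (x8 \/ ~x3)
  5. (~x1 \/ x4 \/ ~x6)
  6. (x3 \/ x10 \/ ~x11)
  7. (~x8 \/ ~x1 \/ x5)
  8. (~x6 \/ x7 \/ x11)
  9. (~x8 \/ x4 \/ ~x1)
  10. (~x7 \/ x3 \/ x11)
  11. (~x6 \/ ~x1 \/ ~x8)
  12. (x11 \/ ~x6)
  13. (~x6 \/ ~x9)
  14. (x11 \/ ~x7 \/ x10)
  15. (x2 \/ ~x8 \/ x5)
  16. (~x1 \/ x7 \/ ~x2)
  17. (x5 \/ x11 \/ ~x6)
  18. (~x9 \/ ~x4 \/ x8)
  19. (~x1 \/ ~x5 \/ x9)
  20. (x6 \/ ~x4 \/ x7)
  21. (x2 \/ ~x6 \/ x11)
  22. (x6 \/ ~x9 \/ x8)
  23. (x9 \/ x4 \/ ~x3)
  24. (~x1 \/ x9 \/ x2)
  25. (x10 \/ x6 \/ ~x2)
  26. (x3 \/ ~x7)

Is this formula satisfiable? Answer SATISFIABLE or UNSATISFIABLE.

SATISFIABLE

Pure literal: x1 appears only negated; assign x1 = False.
Branch on x2: take x2 = True.
For the remaining variables, x3 = True, x4 = False, x5 = False, x6 = False, x7 = False, x8 = True, x9 = True, x10 = True, x11 = True works.
So x1 = F, x2 = T, x3 = T, x4 = F, x5 = F, x6 = F, x7 = F, x8 = T, x9 = T, x10 = T, x11 = T is a satisfying assignment.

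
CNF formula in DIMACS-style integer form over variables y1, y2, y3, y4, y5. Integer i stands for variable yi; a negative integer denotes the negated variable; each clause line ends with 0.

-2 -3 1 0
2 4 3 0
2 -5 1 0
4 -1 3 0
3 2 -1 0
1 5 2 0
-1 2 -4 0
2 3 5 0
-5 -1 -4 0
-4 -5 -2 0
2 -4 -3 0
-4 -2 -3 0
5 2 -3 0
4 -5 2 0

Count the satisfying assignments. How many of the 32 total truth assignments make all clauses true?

6

Satisfying assignments:
  y1=F y2=T y3=F y4=F y5=F
  y1=F y2=T y3=F y4=F y5=T
  y1=F y2=T y3=F y4=T y5=F
  y1=T y2=T y3=F y4=T y5=F
  y1=T y2=T y3=T y4=F y5=F
  y1=T y2=T y3=T y4=F y5=T
That's 6 in total.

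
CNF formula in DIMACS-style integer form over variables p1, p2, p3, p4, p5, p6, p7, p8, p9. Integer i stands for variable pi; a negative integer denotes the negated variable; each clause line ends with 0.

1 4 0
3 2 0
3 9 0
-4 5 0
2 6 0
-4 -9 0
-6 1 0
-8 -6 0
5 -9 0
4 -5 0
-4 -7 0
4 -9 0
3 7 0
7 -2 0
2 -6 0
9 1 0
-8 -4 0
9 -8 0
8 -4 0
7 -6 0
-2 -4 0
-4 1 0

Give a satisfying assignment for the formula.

p1=T, p2=T, p3=T, p4=F, p5=F, p6=F, p7=T, p8=F, p9=F

Pure literal: p1 appears only positively; assign p1 = True.
Pure literal: p3 appears only positively; assign p3 = True.
Set p2 = True and propagate.
  then p7 is forced to True.
  then p4 is forced to False.
  then p5 is forced to False.
  then p9 is forced to False.
  then p8 is forced to False.
p6 is now unconstrained; take p6 = False.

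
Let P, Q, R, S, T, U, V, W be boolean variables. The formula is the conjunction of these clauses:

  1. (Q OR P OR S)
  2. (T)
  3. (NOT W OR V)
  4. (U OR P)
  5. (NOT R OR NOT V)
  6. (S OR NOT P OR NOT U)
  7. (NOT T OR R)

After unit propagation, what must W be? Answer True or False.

False

(T) is a unit clause: T = True.
From (R OR NOT T) and T = True: R = True.
(NOT V OR NOT R) with R = True leaves only NOT V, so V = False.
(V OR NOT W): since V = False, the clause reduces to (NOT W). W = False.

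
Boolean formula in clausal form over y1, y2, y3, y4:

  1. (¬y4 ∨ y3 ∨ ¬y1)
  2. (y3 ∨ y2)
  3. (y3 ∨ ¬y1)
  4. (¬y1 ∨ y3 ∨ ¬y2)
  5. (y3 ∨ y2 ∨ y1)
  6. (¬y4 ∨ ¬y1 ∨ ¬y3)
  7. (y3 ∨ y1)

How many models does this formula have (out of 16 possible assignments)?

6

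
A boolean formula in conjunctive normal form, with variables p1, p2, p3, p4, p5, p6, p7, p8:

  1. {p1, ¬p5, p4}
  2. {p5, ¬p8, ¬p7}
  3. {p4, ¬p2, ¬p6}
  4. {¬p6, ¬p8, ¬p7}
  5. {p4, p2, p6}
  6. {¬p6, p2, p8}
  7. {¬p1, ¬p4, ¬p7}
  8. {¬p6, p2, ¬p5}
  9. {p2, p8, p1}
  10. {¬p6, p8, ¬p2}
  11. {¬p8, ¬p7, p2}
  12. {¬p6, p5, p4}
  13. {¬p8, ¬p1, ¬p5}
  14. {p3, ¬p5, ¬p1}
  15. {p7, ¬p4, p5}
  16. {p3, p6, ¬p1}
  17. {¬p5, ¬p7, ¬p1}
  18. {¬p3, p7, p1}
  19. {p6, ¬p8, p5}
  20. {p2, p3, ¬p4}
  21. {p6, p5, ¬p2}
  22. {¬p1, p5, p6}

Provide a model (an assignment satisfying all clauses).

p1=True, p2=False, p3=True, p4=True, p5=True, p6=False, p7=False, p8=False

Try p1 = True.
For the remaining variables, p2 = False, p3 = True, p4 = True, p5 = True, p6 = False, p7 = False, p8 = False works.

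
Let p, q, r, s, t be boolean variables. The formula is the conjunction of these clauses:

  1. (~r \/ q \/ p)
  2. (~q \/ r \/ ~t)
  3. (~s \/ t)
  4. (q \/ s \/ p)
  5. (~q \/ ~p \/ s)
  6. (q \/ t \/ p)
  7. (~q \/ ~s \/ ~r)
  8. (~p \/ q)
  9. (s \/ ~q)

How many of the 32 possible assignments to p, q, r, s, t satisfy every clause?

Satisfying assignments:
  p=F q=F r=F s=T t=T
That's 1 in total.

1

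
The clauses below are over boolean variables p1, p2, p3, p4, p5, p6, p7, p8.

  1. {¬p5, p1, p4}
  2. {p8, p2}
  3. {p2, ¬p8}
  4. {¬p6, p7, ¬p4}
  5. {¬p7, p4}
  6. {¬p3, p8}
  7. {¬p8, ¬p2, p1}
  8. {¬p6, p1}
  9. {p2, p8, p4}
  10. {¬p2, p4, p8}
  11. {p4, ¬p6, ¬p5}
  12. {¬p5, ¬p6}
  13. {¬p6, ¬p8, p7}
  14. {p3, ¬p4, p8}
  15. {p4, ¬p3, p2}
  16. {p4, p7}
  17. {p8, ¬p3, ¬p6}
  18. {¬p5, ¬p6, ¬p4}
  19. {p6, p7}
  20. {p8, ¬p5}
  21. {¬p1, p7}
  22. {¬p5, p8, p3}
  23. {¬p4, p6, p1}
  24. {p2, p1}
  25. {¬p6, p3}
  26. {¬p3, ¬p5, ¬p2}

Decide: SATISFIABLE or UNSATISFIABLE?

SATISFIABLE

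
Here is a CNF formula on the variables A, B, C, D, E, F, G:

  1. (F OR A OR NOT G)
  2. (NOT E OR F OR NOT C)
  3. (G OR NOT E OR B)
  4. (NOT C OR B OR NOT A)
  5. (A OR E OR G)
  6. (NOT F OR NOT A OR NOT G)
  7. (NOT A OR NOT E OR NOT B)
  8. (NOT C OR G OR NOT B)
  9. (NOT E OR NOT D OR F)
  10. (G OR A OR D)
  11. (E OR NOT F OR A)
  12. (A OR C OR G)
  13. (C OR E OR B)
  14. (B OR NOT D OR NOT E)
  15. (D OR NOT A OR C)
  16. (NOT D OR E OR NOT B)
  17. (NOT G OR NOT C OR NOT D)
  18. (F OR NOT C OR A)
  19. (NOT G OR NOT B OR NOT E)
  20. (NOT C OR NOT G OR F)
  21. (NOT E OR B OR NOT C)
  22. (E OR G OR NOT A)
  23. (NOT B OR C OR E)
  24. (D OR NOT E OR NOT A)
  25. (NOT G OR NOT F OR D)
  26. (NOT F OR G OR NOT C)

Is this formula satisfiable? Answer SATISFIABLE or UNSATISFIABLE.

E = True:
  G = True:
    propagation gives B=False, D=False, C=False, A=False; an empty clause results — contradiction.
  G = False:
    propagation gives B=True, A=False, C=False; an empty clause results — contradiction.
E = False:
  G = True:
    C = True:
      propagation gives D=False, F=True; contradiction.
    C = False:
      propagation gives B=True; contradiction.
  G = False:
    propagation gives A=True; an empty clause results — contradiction.
Every branch closes, so no satisfying assignment exists.

UNSATISFIABLE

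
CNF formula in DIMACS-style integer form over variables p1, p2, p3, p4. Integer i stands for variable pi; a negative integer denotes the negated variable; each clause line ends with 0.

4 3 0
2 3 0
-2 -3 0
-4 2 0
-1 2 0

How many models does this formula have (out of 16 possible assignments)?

The models are:
  p1=F p2=F p3=T p4=F
  p1=F p2=T p3=F p4=T
  p1=T p2=T p3=F p4=T
Count: 3.

3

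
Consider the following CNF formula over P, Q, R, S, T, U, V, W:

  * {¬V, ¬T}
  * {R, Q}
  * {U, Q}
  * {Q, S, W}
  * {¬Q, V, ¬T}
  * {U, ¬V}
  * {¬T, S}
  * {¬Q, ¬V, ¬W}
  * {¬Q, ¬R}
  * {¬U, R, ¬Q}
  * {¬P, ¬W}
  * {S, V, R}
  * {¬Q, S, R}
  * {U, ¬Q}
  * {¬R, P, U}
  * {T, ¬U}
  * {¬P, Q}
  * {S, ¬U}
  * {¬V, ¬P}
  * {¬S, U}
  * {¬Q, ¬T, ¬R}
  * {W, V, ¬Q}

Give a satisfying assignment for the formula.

P=F, Q=F, R=T, S=T, T=T, U=T, V=F, W=F

Check each clause:
  1. {¬T, ¬V} — ¬V is true.
  2. {R, Q} — R is true.
  3. {U, Q} — U is true.
  4. {W, S, Q} — S is true.
  5. {¬T, V, ¬Q} — ¬Q is true.
  6. {¬V, U} — ¬V is true.
  7. {S, ¬T} — S is true.
  8. {¬W, ¬Q, ¬V} — ¬W is true.
  9. {¬Q, ¬R} — ¬Q is true.
  10. {¬U, R, ¬Q} — R is true.
  11. {¬W, ¬P} — ¬W is true.
  12. {R, V, S} — R is true.
  13. {¬Q, R, S} — R is true.
  14. {U, ¬Q} — U is true.
  15. {¬R, P, U} — U is true.
  16. {¬U, T} — T is true.
  17. {Q, ¬P} — ¬P is true.
  18. {S, ¬U} — S is true.
  19. {¬P, ¬V} — ¬V is true.
  20. {¬S, U} — U is true.
  21. {¬Q, ¬R, ¬T} — ¬Q is true.
  22. {¬Q, V, W} — ¬Q is true.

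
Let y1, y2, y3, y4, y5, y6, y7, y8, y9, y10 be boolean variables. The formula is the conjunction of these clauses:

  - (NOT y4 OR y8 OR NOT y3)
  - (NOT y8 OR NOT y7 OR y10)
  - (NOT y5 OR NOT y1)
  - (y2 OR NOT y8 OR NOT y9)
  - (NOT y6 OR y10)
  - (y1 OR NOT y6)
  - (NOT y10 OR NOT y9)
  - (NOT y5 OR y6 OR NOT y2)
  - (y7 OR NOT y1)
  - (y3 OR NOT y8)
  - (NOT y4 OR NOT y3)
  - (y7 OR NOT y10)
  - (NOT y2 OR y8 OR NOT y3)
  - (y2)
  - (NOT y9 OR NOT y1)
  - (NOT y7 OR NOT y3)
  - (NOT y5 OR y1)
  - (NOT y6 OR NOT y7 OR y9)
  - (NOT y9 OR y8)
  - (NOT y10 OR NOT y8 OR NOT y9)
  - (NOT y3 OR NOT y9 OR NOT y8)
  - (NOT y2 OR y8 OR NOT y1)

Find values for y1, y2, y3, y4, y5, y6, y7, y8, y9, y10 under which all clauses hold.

y1=F  y2=T  y3=F  y4=F  y5=F  y6=F  y7=T  y8=F  y9=F  y10=T

Unit propagation: (y2) forces y2 = True.
Pure literal: y4 appears only negated; assign y4 = False.
Pure literal: y5 appears only negated; assign y5 = False.
Set y1 = False and propagate.
  then y6 is forced to False.
The remaining clauses are satisfied by y3 = False, y7 = True, y8 = False, y9 = False, y10 = True.
Every clause has at least one true literal under this assignment.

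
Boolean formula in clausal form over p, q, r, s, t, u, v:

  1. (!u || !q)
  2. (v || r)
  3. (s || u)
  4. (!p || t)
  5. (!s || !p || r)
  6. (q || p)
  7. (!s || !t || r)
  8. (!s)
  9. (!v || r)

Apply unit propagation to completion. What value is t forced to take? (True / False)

Unit clause (!s) sets s = False.
From (u || s) and s = False: u = True.
(!q || !u) with u = True leaves only !q, so q = False.
In (q || p), q is now false; p must hold, so p = True.
From (t || !p) and p = True: t = True.

True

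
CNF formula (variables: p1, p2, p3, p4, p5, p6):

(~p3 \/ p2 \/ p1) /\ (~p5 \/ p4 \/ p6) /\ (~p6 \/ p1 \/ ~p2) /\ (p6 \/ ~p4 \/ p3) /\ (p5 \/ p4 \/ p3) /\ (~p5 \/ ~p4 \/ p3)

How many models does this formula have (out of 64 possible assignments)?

23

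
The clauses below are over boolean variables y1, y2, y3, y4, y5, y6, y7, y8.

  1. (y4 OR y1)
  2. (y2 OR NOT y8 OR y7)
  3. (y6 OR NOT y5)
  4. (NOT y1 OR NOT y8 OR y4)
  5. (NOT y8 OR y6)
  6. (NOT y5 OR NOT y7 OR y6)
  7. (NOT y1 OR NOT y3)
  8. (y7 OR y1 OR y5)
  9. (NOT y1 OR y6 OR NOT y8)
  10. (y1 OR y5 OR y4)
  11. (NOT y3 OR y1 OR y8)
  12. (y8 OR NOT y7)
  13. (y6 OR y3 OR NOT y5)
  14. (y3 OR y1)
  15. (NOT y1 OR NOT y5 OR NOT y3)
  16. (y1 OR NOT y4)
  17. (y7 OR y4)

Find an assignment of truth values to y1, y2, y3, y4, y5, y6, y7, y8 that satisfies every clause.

y1 = True, y2 = False, y3 = False, y4 = True, y5 = False, y6 = False, y7 = False, y8 = False

Check each clause:
  1. (y4 OR y1) — y1 is true.
  2. (NOT y8 OR y2 OR y7) — NOT y8 is true.
  3. (y6 OR NOT y5) — NOT y5 is true.
  4. (NOT y8 OR NOT y1 OR y4) — NOT y8 is true.
  5. (NOT y8 OR y6) — NOT y8 is true.
  6. (NOT y5 OR NOT y7 OR y6) — NOT y7 is true.
  7. (NOT y1 OR NOT y3) — NOT y3 is true.
  8. (y7 OR y5 OR y1) — y1 is true.
  9. (y6 OR NOT y1 OR NOT y8) — NOT y8 is true.
  10. (y1 OR y4 OR y5) — y1 is true.
  11. (y8 OR y1 OR NOT y3) — y1 is true.
  12. (NOT y7 OR y8) — NOT y7 is true.
  13. (y3 OR y6 OR NOT y5) — NOT y5 is true.
  14. (y3 OR y1) — y1 is true.
  15. (NOT y5 OR NOT y1 OR NOT y3) — NOT y5 is true.
  16. (y1 OR NOT y4) — y1 is true.
  17. (y4 OR y7) — y4 is true.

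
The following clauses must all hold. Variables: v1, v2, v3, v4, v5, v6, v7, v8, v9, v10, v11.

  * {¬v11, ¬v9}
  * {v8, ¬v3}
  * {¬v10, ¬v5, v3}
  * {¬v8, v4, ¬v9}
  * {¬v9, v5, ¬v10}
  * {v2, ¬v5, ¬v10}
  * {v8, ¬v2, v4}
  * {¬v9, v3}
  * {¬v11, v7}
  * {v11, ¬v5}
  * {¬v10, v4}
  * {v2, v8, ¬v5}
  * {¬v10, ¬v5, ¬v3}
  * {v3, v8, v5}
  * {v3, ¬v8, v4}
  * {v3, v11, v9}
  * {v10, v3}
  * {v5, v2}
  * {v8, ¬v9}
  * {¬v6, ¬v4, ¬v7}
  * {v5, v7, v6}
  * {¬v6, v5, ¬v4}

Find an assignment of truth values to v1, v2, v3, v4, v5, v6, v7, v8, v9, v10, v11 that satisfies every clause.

v1=False, v2=True, v3=True, v4=True, v5=False, v6=False, v7=True, v8=True, v9=False, v10=False, v11=True

Try v2 = True.
For the remaining variables, v1 = False, v3 = True, v4 = True, v5 = False, v6 = False, v7 = True, v8 = True, v9 = False, v10 = False, v11 = True works.
Check each clause:
  1. {¬v9, ¬v11} — ¬v9 is true.
  2. {v8, ¬v3} — v8 is true.
  3. {¬v5, v3, ¬v10} — v3 is true.
  4. {¬v9, v4, ¬v8} — v4 is true.
  5. {¬v9, ¬v10, v5} — ¬v10 is true.
  6. {v2, ¬v5, ¬v10} — v2 is true.
  7. {¬v2, v4, v8} — v8 is true.
  8. {¬v9, v3} — v3 is true.
  9. {¬v11, v7} — v7 is true.
  10. {¬v5, v11} — v11 is true.
  11. {v4, ¬v10} — v4 is true.
  12. {v8, ¬v5, v2} — v8 is true.
  13. {¬v5, ¬v10, ¬v3} — ¬v5 is true.
  14. {v3, v8, v5} — v8 is true.
  15. {v4, v3, ¬v8} — v3 is true.
  16. {v11, v9, v3} — v11 is true.
  17. {v10, v3} — v3 is true.
  18. {v2, v5} — v2 is true.
  19. {¬v9, v8} — v8 is true.
  20. {¬v6, ¬v4, ¬v7} — ¬v6 is true.
  21. {v5, v7, v6} — v7 is true.
  22. {v5, ¬v4, ¬v6} — ¬v6 is true.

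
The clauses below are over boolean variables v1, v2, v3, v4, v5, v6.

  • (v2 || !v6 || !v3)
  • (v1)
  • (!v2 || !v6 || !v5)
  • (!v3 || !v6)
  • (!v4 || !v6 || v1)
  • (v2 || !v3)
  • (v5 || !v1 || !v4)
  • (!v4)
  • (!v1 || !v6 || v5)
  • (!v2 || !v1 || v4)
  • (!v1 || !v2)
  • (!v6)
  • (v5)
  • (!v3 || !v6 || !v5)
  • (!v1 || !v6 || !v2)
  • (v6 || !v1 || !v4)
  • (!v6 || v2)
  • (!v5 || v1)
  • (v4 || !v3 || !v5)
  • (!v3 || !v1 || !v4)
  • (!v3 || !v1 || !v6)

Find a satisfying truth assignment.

v1=T, v2=F, v3=F, v4=F, v5=T, v6=F

Check each clause:
  1. (!v6 || !v3 || v2) — !v6 is true.
  2. (v1) — v1 is true.
  3. (!v2 || !v5 || !v6) — !v6 is true.
  4. (!v6 || !v3) — !v6 is true.
  5. (v1 || !v4 || !v6) — v1 is true.
  6. (!v3 || v2) — !v3 is true.
  7. (v5 || !v4 || !v1) — !v4 is true.
  8. (!v4) — !v4 is true.
  9. (v5 || !v1 || !v6) — !v6 is true.
  10. (!v1 || v4 || !v2) — !v2 is true.
  11. (!v1 || !v2) — !v2 is true.
  12. (!v6) — !v6 is true.
  13. (v5) — v5 is true.
  14. (!v3 || !v6 || !v5) — !v6 is true.
  15. (!v1 || !v2 || !v6) — !v6 is true.
  16. (!v1 || v6 || !v4) — !v4 is true.
  17. (!v6 || v2) — !v6 is true.
  18. (!v5 || v1) — v1 is true.
  19. (v4 || !v5 || !v3) — !v3 is true.
  20. (!v4 || !v3 || !v1) — !v4 is true.
  21. (!v3 || !v6 || !v1) — !v6 is true.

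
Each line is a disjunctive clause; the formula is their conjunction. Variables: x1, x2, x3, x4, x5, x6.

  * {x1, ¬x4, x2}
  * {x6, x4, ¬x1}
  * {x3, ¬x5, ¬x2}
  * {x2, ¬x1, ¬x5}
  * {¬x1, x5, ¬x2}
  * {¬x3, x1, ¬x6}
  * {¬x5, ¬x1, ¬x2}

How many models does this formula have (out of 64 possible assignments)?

Case analysis on x1 and x2:
  x1=1, x2=1: a clause becomes empty — 0.
  x1=1, x2=0: x3 free; 3 ways for (x4,x5,x6) × 2^1 = 6.
  x1=0, x2=1: x4 free; 4 ways for (x3,x5,x6) × 2^1 = 8.
  x1=0, x2=0: x5 free; 3 ways for (x3,x4,x6) × 2^1 = 6.
Total: 0 + 6 + 8 + 6 = 20.

20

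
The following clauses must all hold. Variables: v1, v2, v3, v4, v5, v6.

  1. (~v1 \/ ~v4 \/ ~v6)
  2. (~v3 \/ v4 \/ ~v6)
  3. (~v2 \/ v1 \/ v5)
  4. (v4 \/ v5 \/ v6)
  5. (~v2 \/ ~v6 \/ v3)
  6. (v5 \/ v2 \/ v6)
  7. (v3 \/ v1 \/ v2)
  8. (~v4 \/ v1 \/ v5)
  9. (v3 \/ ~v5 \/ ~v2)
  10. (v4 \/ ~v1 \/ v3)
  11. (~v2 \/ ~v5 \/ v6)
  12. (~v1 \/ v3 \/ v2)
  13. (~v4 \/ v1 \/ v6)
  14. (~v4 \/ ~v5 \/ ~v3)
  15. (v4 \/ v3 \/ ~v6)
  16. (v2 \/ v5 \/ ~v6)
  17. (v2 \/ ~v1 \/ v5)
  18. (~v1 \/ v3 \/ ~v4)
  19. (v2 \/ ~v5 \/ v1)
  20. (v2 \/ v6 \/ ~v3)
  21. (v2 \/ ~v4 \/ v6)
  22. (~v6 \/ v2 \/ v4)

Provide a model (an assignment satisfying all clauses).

v1 = T, v2 = T, v3 = T, v4 = T, v5 = F, v6 = F

Set v1 = True and propagate.
For the remaining variables, v2 = True, v3 = True, v4 = True, v5 = False, v6 = False works.
Check each clause:
  1. (~v4 \/ ~v1 \/ ~v6) — ~v6 is true.
  2. (~v6 \/ v4 \/ ~v3) — ~v6 is true.
  3. (v5 \/ ~v2 \/ v1) — v1 is true.
  4. (v4 \/ v6 \/ v5) — v4 is true.
  5. (~v2 \/ v3 \/ ~v6) — ~v6 is true.
  6. (v6 \/ v2 \/ v5) — v2 is true.
  7. (v1 \/ v2 \/ v3) — v1 is true.
  8. (v5 \/ v1 \/ ~v4) — v1 is true.
  9. (v3 \/ ~v5 \/ ~v2) — v3 is true.
  10. (~v1 \/ v4 \/ v3) — v3 is true.
  11. (~v5 \/ ~v2 \/ v6) — ~v5 is true.
  12. (~v1 \/ v2 \/ v3) — v2 is true.
  13. (v1 \/ v6 \/ ~v4) — v1 is true.
  14. (~v4 \/ ~v5 \/ ~v3) — ~v5 is true.
  15. (v4 \/ ~v6 \/ v3) — ~v6 is true.
  16. (v2 \/ v5 \/ ~v6) — v2 is true.
  17. (v5 \/ v2 \/ ~v1) — v2 is true.
  18. (~v4 \/ v3 \/ ~v1) — v3 is true.
  19. (~v5 \/ v2 \/ v1) — v1 is true.
  20. (v6 \/ ~v3 \/ v2) — v2 is true.
  21. (~v4 \/ v6 \/ v2) — v2 is true.
  22. (~v6 \/ v2 \/ v4) — ~v6 is true.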